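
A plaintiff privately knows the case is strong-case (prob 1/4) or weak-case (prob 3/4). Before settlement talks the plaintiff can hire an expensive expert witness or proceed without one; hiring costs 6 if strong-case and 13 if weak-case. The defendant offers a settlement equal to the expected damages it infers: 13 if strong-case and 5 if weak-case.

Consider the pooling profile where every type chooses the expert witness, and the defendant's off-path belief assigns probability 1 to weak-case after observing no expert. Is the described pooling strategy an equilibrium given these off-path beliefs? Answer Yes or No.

No

On path, the defendant holds the prior and pays 1/4·13 + 3/4·5 = 7. Off path (no expert), believing weak-case, it pays 5.
strong-case: the expert witness nets 7 − 6 = 1; no expert nets 5. strong-case would deviate.
weak-case: the expert witness nets 7 − 13 = -6; no expert nets 5. weak-case would deviate.
A type deviates, so pooling fails.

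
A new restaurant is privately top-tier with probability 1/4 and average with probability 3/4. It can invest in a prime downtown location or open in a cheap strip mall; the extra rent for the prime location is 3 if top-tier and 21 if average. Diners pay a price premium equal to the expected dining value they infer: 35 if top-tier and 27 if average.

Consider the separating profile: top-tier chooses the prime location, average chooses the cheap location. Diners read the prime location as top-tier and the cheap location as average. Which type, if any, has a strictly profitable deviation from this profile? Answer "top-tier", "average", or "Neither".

Neither

The prime location pays 35; the cheap location pays 27.
top-tier: assigned the prime location, nets 35 − 3 = 32; deviating to the cheap location nets 27.
average: assigned the cheap location, nets 27; deviating to the prime location nets 35 − 21 = 14.
Both types strictly prefer their assigned action; no profitable deviation.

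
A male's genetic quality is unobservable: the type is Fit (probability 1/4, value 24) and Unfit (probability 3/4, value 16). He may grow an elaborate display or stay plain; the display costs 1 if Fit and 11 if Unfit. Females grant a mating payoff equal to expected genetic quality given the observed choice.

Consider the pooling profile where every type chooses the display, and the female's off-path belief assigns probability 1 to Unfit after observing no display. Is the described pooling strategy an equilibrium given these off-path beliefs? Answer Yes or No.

No

On path, the female holds the prior and pays 1/4·24 + 3/4·16 = 18. Off path (no display), believing Unfit, it pays 16.
Fit: the display nets 18 − 1 = 17; no display nets 16. Fit stays.
Unfit: the display nets 18 − 11 = 7; no display nets 16. Unfit would deviate.
A type deviates, so pooling fails.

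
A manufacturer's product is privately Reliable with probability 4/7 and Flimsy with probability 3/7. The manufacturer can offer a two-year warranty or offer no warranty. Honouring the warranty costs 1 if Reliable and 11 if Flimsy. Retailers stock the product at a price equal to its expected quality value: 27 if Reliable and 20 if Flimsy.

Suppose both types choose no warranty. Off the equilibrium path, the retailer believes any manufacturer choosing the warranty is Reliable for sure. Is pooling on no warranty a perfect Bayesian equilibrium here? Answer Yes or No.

On path, the retailer holds the prior and pays 4/7·27 + 3/7·20 = 24. Off path (the warranty), believing Reliable, it pays 27.
Reliable: no warranty nets 24; the warranty nets 27 − 1 = 26. Reliable would deviate.
Flimsy: no warranty nets 24; the warranty nets 27 − 11 = 16. Flimsy stays.
A type deviates, so pooling fails.

No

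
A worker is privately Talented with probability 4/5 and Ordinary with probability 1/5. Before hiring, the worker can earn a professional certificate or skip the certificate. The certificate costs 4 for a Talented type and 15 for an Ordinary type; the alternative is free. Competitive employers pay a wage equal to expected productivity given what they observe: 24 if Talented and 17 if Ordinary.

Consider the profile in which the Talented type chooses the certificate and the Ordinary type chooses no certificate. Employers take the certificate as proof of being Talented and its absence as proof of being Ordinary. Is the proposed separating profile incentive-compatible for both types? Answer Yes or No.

Yes

Under these beliefs, the certificate earns wage 24 and no certificate earns wage 17.
Talented: the certificate nets 24 − 4 = 20; no certificate nets 17. Talented prefers the certificate.
Ordinary: the certificate nets 24 − 15 = 9; no certificate nets 17. Ordinary prefers no certificate.
Neither type deviates, so the separating profile is an equilibrium.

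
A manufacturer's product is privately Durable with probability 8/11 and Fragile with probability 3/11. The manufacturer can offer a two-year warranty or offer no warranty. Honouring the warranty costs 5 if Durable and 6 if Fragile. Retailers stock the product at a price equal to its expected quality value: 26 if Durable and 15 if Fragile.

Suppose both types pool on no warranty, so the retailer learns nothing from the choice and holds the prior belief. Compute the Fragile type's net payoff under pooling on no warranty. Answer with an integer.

Pooled price = 8/11·26 + 3/11·15 = 23.
Fragile pays no cost for no warranty, so net payoff = 23.

23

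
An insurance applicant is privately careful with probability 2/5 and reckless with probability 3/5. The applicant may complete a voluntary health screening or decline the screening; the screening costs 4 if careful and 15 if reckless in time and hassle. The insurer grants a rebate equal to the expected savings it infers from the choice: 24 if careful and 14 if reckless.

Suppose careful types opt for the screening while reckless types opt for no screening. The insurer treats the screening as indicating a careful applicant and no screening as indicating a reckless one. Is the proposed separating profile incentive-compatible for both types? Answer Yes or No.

Under these beliefs, the screening earns rebate 24 and no screening earns rebate 14.
careful: the screening nets 24 − 4 = 20; no screening nets 14. careful prefers the screening.
reckless: the screening nets 24 − 15 = 9; no screening nets 14. reckless prefers no screening.
Neither type deviates, so the separating profile is an equilibrium.

Yes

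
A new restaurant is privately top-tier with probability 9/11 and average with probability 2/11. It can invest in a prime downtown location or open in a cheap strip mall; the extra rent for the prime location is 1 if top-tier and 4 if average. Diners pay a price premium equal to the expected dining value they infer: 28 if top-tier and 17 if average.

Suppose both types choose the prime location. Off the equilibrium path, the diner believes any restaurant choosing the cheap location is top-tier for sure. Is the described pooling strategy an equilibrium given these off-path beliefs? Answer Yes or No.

No

On path, the diner holds the prior and pays 9/11·28 + 2/11·17 = 26. Off path (the cheap location), believing top-tier, it pays 28.
top-tier: the prime location nets 26 − 1 = 25; the cheap location nets 28. top-tier would deviate.
average: the prime location nets 26 − 4 = 22; the cheap location nets 28. average would deviate.
A type deviates, so pooling fails.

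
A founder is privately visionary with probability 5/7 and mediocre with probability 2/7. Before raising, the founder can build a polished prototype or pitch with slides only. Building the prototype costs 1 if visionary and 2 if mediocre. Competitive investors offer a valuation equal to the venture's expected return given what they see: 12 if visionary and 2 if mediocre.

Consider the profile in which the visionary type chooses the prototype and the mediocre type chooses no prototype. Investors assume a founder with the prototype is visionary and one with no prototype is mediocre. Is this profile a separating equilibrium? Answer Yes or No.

Under these beliefs, the prototype earns valuation 12 and no prototype earns valuation 2.
visionary: the prototype nets 12 − 1 = 11; no prototype nets 2. visionary prefers the prototype.
mediocre: the prototype nets 12 − 2 = 10; no prototype nets 2. mediocre would deviate to the prototype.
mediocre has a profitable deviation, so the profile is not an equilibrium.

No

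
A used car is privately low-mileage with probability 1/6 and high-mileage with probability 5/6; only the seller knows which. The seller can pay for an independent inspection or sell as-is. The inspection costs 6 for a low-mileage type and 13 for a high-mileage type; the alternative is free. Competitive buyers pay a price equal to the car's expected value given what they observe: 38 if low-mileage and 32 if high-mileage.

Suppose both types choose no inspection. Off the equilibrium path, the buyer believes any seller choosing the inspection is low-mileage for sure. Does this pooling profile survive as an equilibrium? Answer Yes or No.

Yes

On path, the buyer holds the prior and pays 1/6·38 + 5/6·32 = 33. Off path (the inspection), believing low-mileage, it pays 38.
low-mileage: no inspection nets 33; the inspection nets 38 − 6 = 32. low-mileage stays.
high-mileage: no inspection nets 33; the inspection nets 38 − 13 = 25. high-mileage stays.
No type deviates, so pooling is sustained.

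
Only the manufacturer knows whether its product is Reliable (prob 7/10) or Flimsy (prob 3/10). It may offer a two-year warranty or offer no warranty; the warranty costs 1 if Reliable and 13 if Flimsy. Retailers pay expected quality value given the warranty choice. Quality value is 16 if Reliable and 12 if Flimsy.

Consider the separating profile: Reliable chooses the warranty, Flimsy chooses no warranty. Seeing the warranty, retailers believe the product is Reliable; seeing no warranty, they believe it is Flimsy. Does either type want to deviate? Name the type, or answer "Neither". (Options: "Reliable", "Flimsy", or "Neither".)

The warranty pays 16; no warranty pays 12.
Reliable: assigned the warranty, nets 16 − 1 = 15; deviating to no warranty nets 12.
Flimsy: assigned no warranty, nets 12; deviating to the warranty nets 16 − 13 = 3.
Both types strictly prefer their assigned action; no profitable deviation.

Neither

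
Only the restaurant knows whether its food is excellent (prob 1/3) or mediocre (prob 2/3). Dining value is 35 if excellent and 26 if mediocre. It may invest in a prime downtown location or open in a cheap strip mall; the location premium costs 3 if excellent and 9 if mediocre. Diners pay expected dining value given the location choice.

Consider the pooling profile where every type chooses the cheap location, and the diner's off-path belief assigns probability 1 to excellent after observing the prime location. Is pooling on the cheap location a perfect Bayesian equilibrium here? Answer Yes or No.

No

On path, the diner holds the prior and pays 1/3·35 + 2/3·26 = 29. Off path (the prime location), believing excellent, it pays 35.
excellent: the cheap location nets 29; the prime location nets 35 − 3 = 32. excellent would deviate.
mediocre: the cheap location nets 29; the prime location nets 35 − 9 = 26. mediocre stays.
A type deviates, so pooling fails.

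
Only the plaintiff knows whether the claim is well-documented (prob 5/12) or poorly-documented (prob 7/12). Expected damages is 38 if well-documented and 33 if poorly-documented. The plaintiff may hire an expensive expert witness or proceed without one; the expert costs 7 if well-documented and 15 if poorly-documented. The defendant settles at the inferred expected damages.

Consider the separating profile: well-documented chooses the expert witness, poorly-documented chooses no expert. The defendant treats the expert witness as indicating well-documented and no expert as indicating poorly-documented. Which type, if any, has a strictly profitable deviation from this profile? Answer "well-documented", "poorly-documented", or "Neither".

well-documented

The expert witness pays 38; no expert pays 33.
well-documented: assigned the expert witness, nets 38 − 7 = 31; deviating to no expert nets 33.
poorly-documented: assigned no expert, nets 33; deviating to the expert witness nets 38 − 15 = 23.
The well-documented type gains 2 by deviating.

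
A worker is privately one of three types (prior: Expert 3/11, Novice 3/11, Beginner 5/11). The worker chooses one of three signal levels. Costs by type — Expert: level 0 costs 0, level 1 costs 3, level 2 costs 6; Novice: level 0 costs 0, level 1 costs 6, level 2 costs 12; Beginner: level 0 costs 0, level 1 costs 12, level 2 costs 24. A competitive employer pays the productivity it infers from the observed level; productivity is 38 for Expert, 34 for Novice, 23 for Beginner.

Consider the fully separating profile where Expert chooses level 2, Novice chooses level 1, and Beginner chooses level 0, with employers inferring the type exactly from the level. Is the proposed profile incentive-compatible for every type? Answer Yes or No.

Separating wages: level 2 → 38, level 1 → 34, level 0 → 23.
Expert (assigned level 2): level 0: 23 − 0 = 23; level 1: 34 − 3 = 31; level 2: 38 − 6 = 32. Expert stays.
Novice (assigned level 1): level 0: 23 − 0 = 23; level 1: 34 − 6 = 28; level 2: 38 − 12 = 26. Novice stays.
Beginner (assigned level 0): level 0: 23 − 0 = 23; level 1: 34 − 12 = 22; level 2: 38 − 24 = 14. Beginner stays.
Every type prefers its assigned level; separation holds.

Yes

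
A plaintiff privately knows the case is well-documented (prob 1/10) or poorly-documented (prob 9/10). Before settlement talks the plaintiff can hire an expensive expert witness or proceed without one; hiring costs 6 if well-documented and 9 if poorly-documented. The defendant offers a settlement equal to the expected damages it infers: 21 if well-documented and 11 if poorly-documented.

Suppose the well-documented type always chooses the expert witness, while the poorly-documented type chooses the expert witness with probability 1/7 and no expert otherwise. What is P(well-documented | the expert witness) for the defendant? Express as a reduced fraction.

P(the expert witness) = (1/10)·1 + (9/10)·(1/7) = 8/35.
By Bayes' rule, P(well-documented | the expert witness) = (1/10) / (8/35) = 7/16.

7/16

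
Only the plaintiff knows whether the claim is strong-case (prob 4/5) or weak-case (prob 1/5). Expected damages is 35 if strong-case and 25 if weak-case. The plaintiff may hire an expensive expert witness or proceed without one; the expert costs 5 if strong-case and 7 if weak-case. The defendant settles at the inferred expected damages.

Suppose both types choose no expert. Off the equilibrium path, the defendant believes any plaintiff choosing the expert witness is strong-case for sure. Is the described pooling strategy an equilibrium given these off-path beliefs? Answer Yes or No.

Yes

On path, the defendant holds the prior and pays 4/5·35 + 1/5·25 = 33. Off path (the expert witness), believing strong-case, it pays 35.
strong-case: no expert nets 33; the expert witness nets 35 − 5 = 30. strong-case stays.
weak-case: no expert nets 33; the expert witness nets 35 − 7 = 28. weak-case stays.
No type deviates, so pooling is sustained.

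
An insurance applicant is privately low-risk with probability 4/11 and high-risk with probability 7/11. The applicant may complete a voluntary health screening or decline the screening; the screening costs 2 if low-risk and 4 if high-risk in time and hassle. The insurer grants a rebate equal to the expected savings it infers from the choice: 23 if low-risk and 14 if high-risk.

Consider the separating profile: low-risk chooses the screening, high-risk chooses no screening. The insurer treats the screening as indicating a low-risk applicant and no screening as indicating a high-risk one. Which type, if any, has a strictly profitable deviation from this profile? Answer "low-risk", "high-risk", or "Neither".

high-risk

The screening pays 23; no screening pays 14.
low-risk: assigned the screening, nets 23 − 2 = 21; deviating to no screening nets 14.
high-risk: assigned no screening, nets 14; deviating to the screening nets 23 − 4 = 19.
The high-risk type gains 5 by deviating.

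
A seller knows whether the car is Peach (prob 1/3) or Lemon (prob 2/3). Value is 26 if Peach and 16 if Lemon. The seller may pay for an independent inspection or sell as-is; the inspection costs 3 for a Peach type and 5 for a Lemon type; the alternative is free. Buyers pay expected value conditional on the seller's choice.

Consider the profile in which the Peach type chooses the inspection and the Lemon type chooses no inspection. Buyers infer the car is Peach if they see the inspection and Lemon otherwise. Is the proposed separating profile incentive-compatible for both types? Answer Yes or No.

Under these beliefs, the inspection earns price 26 and no inspection earns price 16.
Peach: the inspection nets 26 − 3 = 23; no inspection nets 16. Peach prefers the inspection.
Lemon: the inspection nets 26 − 5 = 21; no inspection nets 16. Lemon would deviate to the inspection.
Lemon has a profitable deviation, so the profile is not an equilibrium.

No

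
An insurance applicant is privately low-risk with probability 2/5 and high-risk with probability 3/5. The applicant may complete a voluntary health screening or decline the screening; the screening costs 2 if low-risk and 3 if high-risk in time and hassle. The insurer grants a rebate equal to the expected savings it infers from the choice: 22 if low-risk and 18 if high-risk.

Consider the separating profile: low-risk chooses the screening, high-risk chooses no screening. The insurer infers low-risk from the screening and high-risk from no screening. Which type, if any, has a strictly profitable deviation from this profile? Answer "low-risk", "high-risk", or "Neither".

high-risk

The screening pays 22; no screening pays 18.
low-risk: assigned the screening, nets 22 − 2 = 20; deviating to no screening nets 18.
high-risk: assigned no screening, nets 18; deviating to the screening nets 22 − 3 = 19.
The high-risk type gains 1 by deviating.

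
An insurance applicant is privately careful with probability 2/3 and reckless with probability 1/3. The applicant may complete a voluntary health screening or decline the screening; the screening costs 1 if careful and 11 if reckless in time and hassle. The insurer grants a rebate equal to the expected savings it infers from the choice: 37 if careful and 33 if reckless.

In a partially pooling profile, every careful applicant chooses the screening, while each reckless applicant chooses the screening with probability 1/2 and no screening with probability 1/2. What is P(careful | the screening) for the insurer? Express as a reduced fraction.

4/5

P(the screening) = (2/3)·1 + (1/3)·(1/2) = 5/6.
By Bayes' rule, P(careful | the screening) = (2/3) / (5/6) = 4/5.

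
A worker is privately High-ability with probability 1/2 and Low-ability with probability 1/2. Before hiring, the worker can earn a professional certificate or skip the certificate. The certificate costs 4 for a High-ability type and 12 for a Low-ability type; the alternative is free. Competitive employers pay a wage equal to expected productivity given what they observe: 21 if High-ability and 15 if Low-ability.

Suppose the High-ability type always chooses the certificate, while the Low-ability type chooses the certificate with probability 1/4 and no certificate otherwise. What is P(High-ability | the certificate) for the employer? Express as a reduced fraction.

P(the certificate) = (1/2)·1 + (1/2)·(1/4) = 5/8.
By Bayes' rule, P(High-ability | the certificate) = (1/2) / (5/8) = 4/5.

4/5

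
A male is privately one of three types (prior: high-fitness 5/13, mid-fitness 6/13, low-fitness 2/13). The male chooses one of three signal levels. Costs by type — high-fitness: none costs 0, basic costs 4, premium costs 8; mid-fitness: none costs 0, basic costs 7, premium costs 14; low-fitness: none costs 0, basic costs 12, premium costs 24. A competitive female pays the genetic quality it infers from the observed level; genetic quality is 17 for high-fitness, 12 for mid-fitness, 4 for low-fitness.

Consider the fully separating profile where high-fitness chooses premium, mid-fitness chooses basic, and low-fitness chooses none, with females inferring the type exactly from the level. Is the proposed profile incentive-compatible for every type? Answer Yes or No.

Yes

Separating mating payoffs: premium → 17, basic → 12, none → 4.
high-fitness (assigned premium): none: 4 − 0 = 4; basic: 12 − 4 = 8; premium: 17 − 8 = 9. high-fitness stays.
mid-fitness (assigned basic): none: 4 − 0 = 4; basic: 12 − 7 = 5; premium: 17 − 14 = 3. mid-fitness stays.
low-fitness (assigned none): none: 4 − 0 = 4; basic: 12 − 12 = 0; premium: 17 − 24 = -7. low-fitness stays.
Every type prefers its assigned level; separation holds.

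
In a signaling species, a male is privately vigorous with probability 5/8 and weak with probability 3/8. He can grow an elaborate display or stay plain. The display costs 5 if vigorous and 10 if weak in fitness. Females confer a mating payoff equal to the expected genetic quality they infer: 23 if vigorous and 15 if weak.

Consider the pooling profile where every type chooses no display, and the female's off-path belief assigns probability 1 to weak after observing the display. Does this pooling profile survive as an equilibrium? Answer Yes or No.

Yes

On path, the female holds the prior and pays 5/8·23 + 3/8·15 = 20. Off path (the display), believing weak, it pays 15.
vigorous: no display nets 20; the display nets 15 − 5 = 10. vigorous stays.
weak: no display nets 20; the display nets 15 − 10 = 5. weak stays.
No type deviates, so pooling is sustained.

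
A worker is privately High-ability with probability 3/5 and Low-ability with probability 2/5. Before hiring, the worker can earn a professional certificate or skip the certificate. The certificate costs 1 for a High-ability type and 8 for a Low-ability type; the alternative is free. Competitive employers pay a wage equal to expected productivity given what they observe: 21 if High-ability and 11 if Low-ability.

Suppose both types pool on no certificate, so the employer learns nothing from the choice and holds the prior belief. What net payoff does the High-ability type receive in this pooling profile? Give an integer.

Pooled wage = 3/5·21 + 2/5·11 = 17.
High-ability pays no cost for no certificate, so net payoff = 17.

17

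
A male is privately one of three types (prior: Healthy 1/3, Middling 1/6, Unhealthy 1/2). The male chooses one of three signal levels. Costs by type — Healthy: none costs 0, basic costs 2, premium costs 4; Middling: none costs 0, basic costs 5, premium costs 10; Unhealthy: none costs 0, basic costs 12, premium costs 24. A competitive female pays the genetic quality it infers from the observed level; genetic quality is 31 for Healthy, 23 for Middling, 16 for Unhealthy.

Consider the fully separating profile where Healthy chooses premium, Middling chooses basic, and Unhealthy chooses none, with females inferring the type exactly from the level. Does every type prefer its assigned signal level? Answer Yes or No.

No

Separating mating payoffs: premium → 31, basic → 23, none → 16.
Healthy (assigned premium): none: 16 − 0 = 16; basic: 23 − 2 = 21; premium: 31 − 4 = 27. Healthy stays.
Middling (assigned basic): none: 16 − 0 = 16; basic: 23 − 5 = 18; premium: 31 − 10 = 21. Middling prefers premium.
Unhealthy (assigned none): none: 16 − 0 = 16; basic: 23 − 12 = 11; premium: 31 − 24 = 7. Unhealthy stays.
At least one type deviates; the separating profile fails.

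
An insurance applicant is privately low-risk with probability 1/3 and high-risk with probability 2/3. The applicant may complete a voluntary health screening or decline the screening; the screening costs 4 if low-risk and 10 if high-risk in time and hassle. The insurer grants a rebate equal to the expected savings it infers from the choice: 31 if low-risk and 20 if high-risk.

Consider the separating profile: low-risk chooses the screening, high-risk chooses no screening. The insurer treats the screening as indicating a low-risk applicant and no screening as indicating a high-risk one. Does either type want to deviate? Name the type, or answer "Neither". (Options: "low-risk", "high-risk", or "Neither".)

The screening pays 31; no screening pays 20.
low-risk: assigned the screening, nets 31 − 4 = 27; deviating to no screening nets 20.
high-risk: assigned no screening, nets 20; deviating to the screening nets 31 − 10 = 21.
The high-risk type gains 1 by deviating.

high-risk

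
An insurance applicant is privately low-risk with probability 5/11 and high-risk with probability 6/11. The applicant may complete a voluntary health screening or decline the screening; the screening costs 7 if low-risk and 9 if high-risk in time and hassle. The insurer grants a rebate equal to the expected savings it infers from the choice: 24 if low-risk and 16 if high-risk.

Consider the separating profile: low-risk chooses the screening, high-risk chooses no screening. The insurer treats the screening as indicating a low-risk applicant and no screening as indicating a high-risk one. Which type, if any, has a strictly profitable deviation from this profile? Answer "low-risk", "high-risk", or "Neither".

The screening pays 24; no screening pays 16.
low-risk: assigned the screening, nets 24 − 7 = 17; deviating to no screening nets 16.
high-risk: assigned no screening, nets 16; deviating to the screening nets 24 − 9 = 15.
Both types strictly prefer their assigned action; no profitable deviation.

Neither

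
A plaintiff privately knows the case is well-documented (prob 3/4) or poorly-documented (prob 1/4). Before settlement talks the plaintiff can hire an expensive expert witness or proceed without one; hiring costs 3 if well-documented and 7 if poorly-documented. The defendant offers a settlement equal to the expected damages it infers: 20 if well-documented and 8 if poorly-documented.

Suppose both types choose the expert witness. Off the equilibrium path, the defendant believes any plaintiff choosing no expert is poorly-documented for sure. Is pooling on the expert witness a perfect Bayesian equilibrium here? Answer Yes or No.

On path, the defendant holds the prior and pays 3/4·20 + 1/4·8 = 17. Off path (no expert), believing poorly-documented, it pays 8.
well-documented: the expert witness nets 17 − 3 = 14; no expert nets 8. well-documented stays.
poorly-documented: the expert witness nets 17 − 7 = 10; no expert nets 8. poorly-documented stays.
No type deviates, so pooling is sustained.

Yes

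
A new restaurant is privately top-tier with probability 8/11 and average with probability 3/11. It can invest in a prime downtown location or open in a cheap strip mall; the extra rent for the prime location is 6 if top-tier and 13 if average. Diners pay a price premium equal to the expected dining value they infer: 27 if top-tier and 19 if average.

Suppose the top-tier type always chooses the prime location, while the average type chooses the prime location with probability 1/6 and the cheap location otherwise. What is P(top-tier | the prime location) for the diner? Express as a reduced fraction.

16/17

P(the prime location) = (8/11)·1 + (3/11)·(1/6) = 17/22.
By Bayes' rule, P(top-tier | the prime location) = (8/11) / (17/22) = 16/17.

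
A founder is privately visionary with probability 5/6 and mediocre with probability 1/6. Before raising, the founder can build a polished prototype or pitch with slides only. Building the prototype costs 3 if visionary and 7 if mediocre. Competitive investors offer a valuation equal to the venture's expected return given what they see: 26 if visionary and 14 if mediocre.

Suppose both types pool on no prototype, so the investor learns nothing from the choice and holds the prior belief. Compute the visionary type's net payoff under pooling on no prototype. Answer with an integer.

24

Pooled valuation = 5/6·26 + 1/6·14 = 24.
visionary pays no cost for no prototype, so net payoff = 24.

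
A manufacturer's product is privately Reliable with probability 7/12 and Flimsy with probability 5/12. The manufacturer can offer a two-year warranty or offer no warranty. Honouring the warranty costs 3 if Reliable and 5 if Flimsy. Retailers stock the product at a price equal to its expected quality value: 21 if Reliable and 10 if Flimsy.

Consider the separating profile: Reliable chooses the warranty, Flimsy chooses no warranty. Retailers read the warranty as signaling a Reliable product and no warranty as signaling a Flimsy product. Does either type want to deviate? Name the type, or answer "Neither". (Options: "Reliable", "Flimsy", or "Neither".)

The warranty pays 21; no warranty pays 10.
Reliable: assigned the warranty, nets 21 − 3 = 18; deviating to no warranty nets 10.
Flimsy: assigned no warranty, nets 10; deviating to the warranty nets 21 − 5 = 16.
The Flimsy type gains 6 by deviating.

Flimsy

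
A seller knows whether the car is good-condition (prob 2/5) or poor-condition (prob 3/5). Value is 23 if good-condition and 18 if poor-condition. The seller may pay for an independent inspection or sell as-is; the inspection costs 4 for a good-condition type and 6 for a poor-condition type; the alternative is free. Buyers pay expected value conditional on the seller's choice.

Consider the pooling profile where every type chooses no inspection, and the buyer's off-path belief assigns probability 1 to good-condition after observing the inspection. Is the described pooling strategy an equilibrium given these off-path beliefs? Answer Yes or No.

Yes

On path, the buyer holds the prior and pays 2/5·23 + 3/5·18 = 20. Off path (the inspection), believing good-condition, it pays 23.
good-condition: no inspection nets 20; the inspection nets 23 − 4 = 19. good-condition stays.
poor-condition: no inspection nets 20; the inspection nets 23 − 6 = 17. poor-condition stays.
No type deviates, so pooling is sustained.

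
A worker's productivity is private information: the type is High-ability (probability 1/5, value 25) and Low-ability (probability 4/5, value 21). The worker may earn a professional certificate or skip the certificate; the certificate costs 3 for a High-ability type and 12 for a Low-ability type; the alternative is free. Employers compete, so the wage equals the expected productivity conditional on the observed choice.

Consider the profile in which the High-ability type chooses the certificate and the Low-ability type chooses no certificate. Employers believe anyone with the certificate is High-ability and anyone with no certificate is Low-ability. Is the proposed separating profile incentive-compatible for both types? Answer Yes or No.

Under these beliefs, the certificate earns wage 25 and no certificate earns wage 21.
High-ability: the certificate nets 25 − 3 = 22; no certificate nets 21. High-ability prefers the certificate.
Low-ability: the certificate nets 25 − 12 = 13; no certificate nets 21. Low-ability prefers no certificate.
Neither type deviates, so the separating profile is an equilibrium.

Yes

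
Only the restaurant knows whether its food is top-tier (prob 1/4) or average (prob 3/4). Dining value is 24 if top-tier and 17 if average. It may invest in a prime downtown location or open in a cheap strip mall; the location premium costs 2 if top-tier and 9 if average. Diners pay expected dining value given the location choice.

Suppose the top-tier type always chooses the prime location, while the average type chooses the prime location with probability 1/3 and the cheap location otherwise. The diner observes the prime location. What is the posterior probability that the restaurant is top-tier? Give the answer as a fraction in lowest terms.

1/2

P(the prime location) = (1/4)·1 + (3/4)·(1/3) = 1/2.
By Bayes' rule, P(top-tier | the prime location) = (1/4) / (1/2) = 1/2.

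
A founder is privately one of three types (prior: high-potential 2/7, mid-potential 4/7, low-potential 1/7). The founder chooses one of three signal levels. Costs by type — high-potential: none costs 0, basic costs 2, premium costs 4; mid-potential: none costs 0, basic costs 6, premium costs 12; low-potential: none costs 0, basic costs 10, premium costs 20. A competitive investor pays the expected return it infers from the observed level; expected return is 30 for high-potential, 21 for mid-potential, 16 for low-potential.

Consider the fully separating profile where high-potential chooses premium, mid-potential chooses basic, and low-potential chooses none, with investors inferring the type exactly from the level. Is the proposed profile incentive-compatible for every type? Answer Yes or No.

No

Separating valuations: premium → 30, basic → 21, none → 16.
high-potential (assigned premium): none: 16 − 0 = 16; basic: 21 − 2 = 19; premium: 30 − 4 = 26. high-potential stays.
mid-potential (assigned basic): none: 16 − 0 = 16; basic: 21 − 6 = 15; premium: 30 − 12 = 18. mid-potential prefers premium.
low-potential (assigned none): none: 16 − 0 = 16; basic: 21 − 10 = 11; premium: 30 − 20 = 10. low-potential stays.
At least one type deviates; the separating profile fails.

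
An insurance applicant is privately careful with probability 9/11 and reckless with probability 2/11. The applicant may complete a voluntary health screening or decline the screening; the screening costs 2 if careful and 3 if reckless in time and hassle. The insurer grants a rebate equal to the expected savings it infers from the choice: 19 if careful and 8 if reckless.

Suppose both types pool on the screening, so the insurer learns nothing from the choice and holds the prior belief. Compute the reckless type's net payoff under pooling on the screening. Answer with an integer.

Pooled rebate = 9/11·19 + 2/11·8 = 17.
reckless pays cost 3 for the screening, so net payoff = 17 − 3 = 14.

14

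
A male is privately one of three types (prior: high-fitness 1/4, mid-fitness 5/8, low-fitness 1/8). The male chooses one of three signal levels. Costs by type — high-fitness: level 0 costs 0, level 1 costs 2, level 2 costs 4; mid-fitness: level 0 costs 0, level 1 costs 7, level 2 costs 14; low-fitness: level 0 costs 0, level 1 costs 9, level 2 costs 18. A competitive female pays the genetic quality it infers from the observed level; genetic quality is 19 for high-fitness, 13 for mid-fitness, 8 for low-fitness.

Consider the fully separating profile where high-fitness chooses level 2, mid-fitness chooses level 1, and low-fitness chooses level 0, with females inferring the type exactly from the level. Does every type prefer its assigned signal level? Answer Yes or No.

Separating mating payoffs: level 2 → 19, level 1 → 13, level 0 → 8.
high-fitness (assigned level 2): level 0: 8 − 0 = 8; level 1: 13 − 2 = 11; level 2: 19 − 4 = 15. high-fitness stays.
mid-fitness (assigned level 1): level 0: 8 − 0 = 8; level 1: 13 − 7 = 6; level 2: 19 − 14 = 5. mid-fitness prefers level 0.
low-fitness (assigned level 0): level 0: 8 − 0 = 8; level 1: 13 − 9 = 4; level 2: 19 − 18 = 1. low-fitness stays.
At least one type deviates; the separating profile fails.

No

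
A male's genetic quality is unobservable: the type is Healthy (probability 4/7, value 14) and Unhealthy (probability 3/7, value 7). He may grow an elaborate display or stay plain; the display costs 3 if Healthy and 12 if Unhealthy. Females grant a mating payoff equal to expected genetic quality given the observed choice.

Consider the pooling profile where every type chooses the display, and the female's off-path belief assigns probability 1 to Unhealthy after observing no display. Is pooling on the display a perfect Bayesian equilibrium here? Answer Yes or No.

No

On path, the female holds the prior and pays 4/7·14 + 3/7·7 = 11. Off path (no display), believing Unhealthy, it pays 7.
Healthy: the display nets 11 − 3 = 8; no display nets 7. Healthy stays.
Unhealthy: the display nets 11 − 12 = -1; no display nets 7. Unhealthy would deviate.
A type deviates, so pooling fails.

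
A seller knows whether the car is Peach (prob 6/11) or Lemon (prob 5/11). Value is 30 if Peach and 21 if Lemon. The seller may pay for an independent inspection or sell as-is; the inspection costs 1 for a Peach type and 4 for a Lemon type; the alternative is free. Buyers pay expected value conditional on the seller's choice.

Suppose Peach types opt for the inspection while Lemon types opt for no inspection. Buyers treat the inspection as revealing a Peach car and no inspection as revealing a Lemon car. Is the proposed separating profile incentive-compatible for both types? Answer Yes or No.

Under these beliefs, the inspection earns price 30 and no inspection earns price 21.
Peach: the inspection nets 30 − 1 = 29; no inspection nets 21. Peach prefers the inspection.
Lemon: the inspection nets 30 − 4 = 26; no inspection nets 21. Lemon would deviate to the inspection.
Lemon has a profitable deviation, so the profile is not an equilibrium.

No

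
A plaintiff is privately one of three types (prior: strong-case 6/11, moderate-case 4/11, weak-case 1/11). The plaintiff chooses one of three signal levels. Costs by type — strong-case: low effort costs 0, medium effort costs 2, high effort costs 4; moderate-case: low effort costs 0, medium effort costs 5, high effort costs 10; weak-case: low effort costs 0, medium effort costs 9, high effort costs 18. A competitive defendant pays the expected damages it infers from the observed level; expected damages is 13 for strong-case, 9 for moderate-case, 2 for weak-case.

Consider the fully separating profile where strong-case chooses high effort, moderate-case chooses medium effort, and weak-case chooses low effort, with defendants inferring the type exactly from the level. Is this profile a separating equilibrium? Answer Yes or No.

Separating settlements: high effort → 13, medium effort → 9, low effort → 2.
strong-case (assigned high effort): low effort: 2 − 0 = 2; medium effort: 9 − 2 = 7; high effort: 13 − 4 = 9. strong-case stays.
moderate-case (assigned medium effort): low effort: 2 − 0 = 2; medium effort: 9 − 5 = 4; high effort: 13 − 10 = 3. moderate-case stays.
weak-case (assigned low effort): low effort: 2 − 0 = 2; medium effort: 9 − 9 = 0; high effort: 13 − 18 = -5. weak-case stays.
Every type prefers its assigned level; separation holds.

Yes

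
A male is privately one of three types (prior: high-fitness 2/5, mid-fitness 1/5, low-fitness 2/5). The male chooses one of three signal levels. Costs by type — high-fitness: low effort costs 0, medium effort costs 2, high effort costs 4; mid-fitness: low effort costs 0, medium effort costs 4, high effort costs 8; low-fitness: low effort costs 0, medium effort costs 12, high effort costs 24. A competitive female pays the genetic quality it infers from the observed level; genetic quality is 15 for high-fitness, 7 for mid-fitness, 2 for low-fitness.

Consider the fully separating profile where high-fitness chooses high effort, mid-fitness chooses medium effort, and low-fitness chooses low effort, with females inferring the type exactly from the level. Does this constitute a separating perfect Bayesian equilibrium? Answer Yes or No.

No

Separating mating payoffs: high effort → 15, medium effort → 7, low effort → 2.
high-fitness (assigned high effort): low effort: 2 − 0 = 2; medium effort: 7 − 2 = 5; high effort: 15 − 4 = 11. high-fitness stays.
mid-fitness (assigned medium effort): low effort: 2 − 0 = 2; medium effort: 7 − 4 = 3; high effort: 15 − 8 = 7. mid-fitness prefers high effort.
low-fitness (assigned low effort): low effort: 2 − 0 = 2; medium effort: 7 − 12 = -5; high effort: 15 − 24 = -9. low-fitness stays.
At least one type deviates; the separating profile fails.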